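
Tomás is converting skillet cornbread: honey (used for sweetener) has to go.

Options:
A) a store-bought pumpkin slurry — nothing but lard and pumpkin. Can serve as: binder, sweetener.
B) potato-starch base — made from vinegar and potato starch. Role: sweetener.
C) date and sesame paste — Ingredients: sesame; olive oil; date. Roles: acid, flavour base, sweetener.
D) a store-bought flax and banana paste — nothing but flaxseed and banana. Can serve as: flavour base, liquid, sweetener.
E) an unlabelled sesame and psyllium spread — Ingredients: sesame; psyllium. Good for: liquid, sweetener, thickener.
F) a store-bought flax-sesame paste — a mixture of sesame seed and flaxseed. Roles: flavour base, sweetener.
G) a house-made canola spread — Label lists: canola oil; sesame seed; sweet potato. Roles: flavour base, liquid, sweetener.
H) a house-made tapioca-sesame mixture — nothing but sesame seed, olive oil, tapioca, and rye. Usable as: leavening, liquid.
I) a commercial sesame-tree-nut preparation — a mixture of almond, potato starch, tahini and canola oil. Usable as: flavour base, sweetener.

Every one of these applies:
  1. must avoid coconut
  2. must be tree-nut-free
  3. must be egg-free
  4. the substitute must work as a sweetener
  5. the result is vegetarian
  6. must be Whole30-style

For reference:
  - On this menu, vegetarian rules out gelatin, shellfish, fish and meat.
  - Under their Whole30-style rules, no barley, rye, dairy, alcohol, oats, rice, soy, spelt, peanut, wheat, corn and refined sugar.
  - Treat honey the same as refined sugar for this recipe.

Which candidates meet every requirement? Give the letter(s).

A: has lard, so not vegetarian — out
B: only potato starch and vinegar; none excluded — keep
C: only sesame, date and olive oil; none excluded — keep
D: works as a sweetener, no tree nuts, no coconut — OK
E: all constraints satisfied — keep
F: only sesame seed and flaxseed; none excluded — keep
G: all constraints satisfied — valid
H: not usable as a sweetener; has rye, so not Whole30-style — no
I: has almond, so not tree-nut-free — no

B, C, D, E, F, G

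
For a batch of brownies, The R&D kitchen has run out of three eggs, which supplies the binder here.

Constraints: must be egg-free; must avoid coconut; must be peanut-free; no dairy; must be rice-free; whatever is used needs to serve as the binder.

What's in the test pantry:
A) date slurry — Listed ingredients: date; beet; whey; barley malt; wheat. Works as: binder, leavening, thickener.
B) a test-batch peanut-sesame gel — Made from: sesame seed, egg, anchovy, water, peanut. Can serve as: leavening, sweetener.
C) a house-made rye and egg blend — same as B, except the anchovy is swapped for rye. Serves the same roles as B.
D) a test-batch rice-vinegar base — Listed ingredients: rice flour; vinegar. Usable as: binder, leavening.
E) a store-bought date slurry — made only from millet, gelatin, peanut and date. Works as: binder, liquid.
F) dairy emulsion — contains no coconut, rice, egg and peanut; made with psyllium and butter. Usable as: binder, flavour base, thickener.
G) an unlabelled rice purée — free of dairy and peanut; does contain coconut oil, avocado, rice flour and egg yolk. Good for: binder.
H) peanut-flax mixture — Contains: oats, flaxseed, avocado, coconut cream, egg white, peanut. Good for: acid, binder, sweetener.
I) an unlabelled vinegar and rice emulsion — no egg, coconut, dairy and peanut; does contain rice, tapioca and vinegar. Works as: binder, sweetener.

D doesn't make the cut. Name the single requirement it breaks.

usable as a binder: satisfied
dairy-free: satisfied
egg-free: satisfied
coconut-free: satisfied
rice-free: has rice flour — fails
peanut-free: satisfied

rice-free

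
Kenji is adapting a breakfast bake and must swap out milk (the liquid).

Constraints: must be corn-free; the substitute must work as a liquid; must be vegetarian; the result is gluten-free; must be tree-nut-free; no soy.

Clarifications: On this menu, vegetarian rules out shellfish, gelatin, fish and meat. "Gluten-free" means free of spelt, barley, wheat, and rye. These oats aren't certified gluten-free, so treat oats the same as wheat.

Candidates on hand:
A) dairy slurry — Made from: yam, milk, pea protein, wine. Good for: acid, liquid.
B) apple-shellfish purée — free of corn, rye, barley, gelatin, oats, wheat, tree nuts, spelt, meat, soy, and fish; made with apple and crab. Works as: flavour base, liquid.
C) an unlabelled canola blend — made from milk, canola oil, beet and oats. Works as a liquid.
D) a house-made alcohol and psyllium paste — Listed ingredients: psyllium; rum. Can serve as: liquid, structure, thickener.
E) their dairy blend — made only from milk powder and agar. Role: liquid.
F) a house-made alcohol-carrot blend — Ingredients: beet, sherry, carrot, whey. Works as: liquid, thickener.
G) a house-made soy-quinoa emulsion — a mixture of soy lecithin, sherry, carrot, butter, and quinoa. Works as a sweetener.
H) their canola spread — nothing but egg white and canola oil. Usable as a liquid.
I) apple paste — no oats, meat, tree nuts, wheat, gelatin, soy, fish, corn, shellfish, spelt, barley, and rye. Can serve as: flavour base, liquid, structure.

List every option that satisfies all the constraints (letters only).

A, D, E, F, H, I

A: wine and milk etc. — none of it excluded — OK
B: has crab, so not vegetarian — out
C: has oats, so not gluten-free — out
D: only rum and psyllium; none excluded — OK
E: all constraints satisfied — OK
F: sherry and whey etc. — none of it excluded — valid
G: not usable as a liquid; has soy lecithin, so not soy-free — out
H: only egg white and canola oil; none excluded — valid
I: no corn, vegetarian — OK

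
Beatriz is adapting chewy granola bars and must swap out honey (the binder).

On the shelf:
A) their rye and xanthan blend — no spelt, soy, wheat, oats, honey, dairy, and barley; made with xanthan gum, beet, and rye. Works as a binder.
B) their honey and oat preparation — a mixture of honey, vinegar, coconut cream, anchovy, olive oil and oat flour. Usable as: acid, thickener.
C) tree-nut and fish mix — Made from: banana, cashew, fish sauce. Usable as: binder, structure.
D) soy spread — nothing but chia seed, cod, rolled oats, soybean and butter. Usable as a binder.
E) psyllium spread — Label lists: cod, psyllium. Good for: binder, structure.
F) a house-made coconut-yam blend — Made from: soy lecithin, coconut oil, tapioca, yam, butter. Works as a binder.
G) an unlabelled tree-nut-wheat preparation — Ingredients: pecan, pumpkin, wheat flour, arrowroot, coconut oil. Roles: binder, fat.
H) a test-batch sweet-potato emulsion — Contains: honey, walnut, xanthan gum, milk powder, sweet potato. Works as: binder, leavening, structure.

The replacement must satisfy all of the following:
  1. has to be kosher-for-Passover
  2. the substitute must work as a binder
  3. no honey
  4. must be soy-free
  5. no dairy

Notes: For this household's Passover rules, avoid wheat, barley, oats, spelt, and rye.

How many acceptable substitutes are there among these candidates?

2

A: has rye, so not kosher-for-Passover — no
B: not usable as a binder; has oat flour, so not kosher-for-Passover (and 1 more) — reject
C: works as a binder, no honey, no dairy — OK
D: has rolled oats, so not kosher-for-Passover; has butter, so not dairy-free (and 1 more) — out
E: kosher-for-Passover, no honey — OK
F: has butter, so not dairy-free; has soy lecithin, so not soy-free — reject
G: has wheat flour, so not kosher-for-Passover — no
H: has honey, so not honey-free; has milk powder, so not dairy-free — reject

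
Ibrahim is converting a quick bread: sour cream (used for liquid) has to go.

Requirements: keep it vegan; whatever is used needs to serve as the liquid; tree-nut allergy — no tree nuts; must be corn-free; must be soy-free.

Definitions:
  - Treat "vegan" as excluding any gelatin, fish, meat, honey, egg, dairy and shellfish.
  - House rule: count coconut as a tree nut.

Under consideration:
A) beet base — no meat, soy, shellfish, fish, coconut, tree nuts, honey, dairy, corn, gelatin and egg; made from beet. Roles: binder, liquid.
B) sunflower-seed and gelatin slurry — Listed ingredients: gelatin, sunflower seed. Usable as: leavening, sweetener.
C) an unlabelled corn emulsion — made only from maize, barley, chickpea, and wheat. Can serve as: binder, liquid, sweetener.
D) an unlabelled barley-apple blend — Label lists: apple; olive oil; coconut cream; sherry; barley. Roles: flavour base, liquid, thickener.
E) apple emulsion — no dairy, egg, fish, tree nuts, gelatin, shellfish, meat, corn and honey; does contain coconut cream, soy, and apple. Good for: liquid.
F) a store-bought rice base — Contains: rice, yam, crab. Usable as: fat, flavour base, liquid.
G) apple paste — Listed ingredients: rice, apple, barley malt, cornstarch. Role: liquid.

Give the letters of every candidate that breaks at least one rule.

B, C, D, E, F, G

A: every rule checks out — OK
B: not usable as a liquid; has gelatin, so not vegan — reject
C: has maize, so not corn-free — out
D: has coconut cream, so not tree-nut-free — reject
E: has coconut cream, so not tree-nut-free; has soy, so not soy-free — no
F: has crab, so not vegan — out
G: has cornstarch, so not corn-free — reject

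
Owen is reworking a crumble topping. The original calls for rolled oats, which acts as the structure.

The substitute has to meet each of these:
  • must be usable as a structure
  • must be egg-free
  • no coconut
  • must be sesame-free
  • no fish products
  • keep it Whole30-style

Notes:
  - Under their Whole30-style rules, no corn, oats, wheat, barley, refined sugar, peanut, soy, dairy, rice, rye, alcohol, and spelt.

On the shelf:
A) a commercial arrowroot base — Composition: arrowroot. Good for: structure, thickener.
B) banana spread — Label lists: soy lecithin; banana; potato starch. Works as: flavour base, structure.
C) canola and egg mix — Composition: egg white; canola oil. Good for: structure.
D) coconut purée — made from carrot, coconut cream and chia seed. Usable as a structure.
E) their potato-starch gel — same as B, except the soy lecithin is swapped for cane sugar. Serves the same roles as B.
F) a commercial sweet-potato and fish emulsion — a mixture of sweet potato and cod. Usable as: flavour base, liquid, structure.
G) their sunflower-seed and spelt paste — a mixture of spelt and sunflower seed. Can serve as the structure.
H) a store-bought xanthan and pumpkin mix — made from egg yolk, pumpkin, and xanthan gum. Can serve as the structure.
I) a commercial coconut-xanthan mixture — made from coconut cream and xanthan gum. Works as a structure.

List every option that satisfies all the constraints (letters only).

A: no fish, no egg — valid
B: has soy lecithin, so not Whole30-style — reject
C: has egg white, so not egg-free — out
D: has coconut cream, so not coconut-free — no
E: has cane sugar, so not Whole30-style — reject
F: has cod, so not fish-free — out
G: has spelt, so not Whole30-style — reject
H: has egg yolk, so not egg-free — reject
I: has coconut cream, so not coconut-free — out

A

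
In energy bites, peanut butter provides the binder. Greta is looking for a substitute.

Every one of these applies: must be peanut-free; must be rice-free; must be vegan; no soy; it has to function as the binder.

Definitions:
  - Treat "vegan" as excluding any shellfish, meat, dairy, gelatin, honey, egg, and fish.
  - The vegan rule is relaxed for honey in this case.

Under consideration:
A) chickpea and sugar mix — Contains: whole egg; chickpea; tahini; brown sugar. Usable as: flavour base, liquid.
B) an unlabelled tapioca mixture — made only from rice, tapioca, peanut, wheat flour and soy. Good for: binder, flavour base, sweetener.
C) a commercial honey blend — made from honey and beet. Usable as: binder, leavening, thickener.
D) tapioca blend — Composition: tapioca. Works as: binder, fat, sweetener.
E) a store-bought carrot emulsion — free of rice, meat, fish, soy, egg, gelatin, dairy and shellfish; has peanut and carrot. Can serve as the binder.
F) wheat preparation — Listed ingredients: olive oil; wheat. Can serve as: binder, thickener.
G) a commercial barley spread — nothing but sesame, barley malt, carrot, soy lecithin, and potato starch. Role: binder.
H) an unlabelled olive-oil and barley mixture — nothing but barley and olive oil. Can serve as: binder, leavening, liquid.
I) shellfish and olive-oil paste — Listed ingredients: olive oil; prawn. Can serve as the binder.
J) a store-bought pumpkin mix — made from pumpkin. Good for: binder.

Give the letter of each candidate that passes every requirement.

C, D, F, H, J

A: not usable as a binder; has whole egg, so not vegan — reject
B: has rice, so not rice-free; has peanut, so not peanut-free (and 1 more) — out
C: honey is permitted under the vegan carve-out; nothing else excluded — OK
D: works as a binder, no rice, vegan — OK
E: has peanut, so not peanut-free — out
F: only wheat and olive oil; none excluded — valid
G: has soy lecithin, so not soy-free — no
H: works as a binder, no rice, no peanut — OK
I: has prawn, so not vegan — no
J: no rice, vegan — OK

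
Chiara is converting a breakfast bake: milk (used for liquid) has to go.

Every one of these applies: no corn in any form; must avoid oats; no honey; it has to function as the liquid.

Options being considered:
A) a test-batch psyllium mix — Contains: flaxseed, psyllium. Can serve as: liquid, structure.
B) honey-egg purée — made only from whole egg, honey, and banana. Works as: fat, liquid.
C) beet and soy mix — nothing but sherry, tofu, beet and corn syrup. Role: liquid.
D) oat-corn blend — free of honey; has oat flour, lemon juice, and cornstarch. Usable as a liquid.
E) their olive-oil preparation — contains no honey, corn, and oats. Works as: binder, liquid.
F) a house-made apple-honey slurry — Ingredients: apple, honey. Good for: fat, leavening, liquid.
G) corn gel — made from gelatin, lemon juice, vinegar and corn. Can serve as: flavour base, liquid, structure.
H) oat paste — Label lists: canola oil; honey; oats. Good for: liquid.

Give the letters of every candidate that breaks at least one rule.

A: only flaxseed and psyllium; none excluded — keep
B: has honey, so not honey-free — out
C: has corn syrup, so not corn-free — out
D: has cornstarch, so not corn-free; has oat flour, so not oat-free — out
E: no honey, no corn — valid
F: has honey, so not honey-free — no
G: has corn, so not corn-free — reject
H: has honey, so not honey-free; has oats, so not oat-free — no

B, C, D, F, G, H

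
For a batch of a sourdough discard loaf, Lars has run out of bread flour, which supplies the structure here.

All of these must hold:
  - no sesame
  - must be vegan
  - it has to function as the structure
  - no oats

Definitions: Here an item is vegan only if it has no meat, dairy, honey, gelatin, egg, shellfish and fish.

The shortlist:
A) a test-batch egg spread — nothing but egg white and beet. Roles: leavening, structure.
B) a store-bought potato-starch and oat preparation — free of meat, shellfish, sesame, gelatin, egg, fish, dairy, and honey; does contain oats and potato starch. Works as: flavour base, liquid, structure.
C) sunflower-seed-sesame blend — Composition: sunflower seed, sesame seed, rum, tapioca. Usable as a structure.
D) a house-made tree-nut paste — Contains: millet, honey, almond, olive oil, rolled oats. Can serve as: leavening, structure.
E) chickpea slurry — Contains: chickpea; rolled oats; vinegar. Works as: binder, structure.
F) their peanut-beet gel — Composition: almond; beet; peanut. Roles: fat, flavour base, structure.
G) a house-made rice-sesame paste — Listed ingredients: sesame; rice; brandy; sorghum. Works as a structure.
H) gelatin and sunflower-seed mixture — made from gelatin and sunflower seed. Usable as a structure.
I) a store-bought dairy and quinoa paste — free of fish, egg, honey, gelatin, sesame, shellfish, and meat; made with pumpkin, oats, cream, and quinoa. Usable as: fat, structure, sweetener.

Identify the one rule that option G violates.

usable as a structure: satisfied
vegan: satisfied
oat-free: satisfied
sesame-free: has sesame — fails

sesame-free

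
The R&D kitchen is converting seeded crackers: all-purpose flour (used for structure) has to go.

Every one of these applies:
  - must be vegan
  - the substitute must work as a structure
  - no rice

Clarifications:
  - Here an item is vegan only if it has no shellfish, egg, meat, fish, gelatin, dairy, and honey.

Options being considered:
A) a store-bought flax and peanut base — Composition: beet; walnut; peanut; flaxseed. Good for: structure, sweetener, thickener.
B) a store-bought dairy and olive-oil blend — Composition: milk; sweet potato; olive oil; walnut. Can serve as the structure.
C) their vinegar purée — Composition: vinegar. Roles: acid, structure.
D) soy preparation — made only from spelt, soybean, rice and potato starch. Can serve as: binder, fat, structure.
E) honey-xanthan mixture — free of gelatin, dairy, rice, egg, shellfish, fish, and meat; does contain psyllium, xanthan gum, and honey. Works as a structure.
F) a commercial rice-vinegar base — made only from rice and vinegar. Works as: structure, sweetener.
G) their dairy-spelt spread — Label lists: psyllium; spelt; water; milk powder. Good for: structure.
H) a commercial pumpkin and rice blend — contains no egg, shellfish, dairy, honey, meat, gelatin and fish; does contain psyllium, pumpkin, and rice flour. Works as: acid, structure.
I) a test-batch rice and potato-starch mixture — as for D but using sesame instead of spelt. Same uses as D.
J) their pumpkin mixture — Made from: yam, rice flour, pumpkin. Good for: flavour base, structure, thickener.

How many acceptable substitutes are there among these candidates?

2

A: peanut and walnut etc. — none of it excluded — OK
B: has milk, so not vegan — out
C: only vinegar; none excluded — OK
D: has rice, so not rice-free — reject
E: has honey, so not vegan — reject
F: has rice, so not rice-free — no
G: has milk powder, so not vegan — no
H: has rice flour, so not rice-free — reject
I: has rice, so not rice-free — no
J: has rice flour, so not rice-free — out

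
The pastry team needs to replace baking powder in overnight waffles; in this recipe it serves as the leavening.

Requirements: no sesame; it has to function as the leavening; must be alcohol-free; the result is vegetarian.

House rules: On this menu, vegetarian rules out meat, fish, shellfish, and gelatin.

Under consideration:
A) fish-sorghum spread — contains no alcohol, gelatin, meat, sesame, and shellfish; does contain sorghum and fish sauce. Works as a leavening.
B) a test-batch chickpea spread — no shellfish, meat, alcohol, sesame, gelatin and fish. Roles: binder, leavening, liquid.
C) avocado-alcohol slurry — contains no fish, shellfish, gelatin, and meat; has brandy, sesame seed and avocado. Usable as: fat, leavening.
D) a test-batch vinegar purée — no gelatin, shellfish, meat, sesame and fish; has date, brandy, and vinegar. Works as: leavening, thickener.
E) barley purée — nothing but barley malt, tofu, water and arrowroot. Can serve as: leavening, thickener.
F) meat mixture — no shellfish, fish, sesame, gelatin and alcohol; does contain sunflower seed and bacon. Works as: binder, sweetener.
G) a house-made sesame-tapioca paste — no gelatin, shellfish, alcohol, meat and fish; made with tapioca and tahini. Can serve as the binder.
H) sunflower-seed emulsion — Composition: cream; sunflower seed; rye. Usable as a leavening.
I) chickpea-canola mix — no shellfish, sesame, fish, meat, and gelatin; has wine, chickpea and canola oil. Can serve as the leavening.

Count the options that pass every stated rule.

3

A: has fish sauce, so not vegetarian — no
B: vegetarian, no sesame — OK
C: has sesame seed, so not sesame-free; has brandy, so not alcohol-free — out
D: has brandy, so not alcohol-free — reject
E: barley malt and tofu etc. — none of it excluded — OK
F: not usable as a leavening; has bacon, so not vegetarian — no
G: not usable as a leavening; has tahini, so not sesame-free — out
H: all constraints satisfied — OK
I: has wine, so not alcohol-free — out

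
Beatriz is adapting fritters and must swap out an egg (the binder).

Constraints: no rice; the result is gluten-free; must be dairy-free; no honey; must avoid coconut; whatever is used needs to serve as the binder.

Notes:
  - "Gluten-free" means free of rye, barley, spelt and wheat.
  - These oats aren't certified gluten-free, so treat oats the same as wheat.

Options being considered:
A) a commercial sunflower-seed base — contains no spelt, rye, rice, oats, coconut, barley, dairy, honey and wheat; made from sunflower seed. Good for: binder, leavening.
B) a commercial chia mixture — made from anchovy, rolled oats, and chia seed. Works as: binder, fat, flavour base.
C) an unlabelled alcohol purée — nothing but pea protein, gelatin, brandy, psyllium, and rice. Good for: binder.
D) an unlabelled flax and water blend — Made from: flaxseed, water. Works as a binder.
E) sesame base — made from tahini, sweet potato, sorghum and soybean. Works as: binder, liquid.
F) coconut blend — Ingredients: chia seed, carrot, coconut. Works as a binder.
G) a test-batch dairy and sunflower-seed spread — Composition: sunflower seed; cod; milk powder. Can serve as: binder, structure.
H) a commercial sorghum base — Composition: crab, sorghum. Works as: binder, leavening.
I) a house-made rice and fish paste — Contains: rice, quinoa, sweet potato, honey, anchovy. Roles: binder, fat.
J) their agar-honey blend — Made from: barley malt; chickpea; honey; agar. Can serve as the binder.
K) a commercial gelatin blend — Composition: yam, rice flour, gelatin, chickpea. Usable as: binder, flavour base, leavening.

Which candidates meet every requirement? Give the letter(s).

A, D, E, H

A: gluten-free, no rice — OK
B: has rolled oats, so not gluten-free — reject
C: has rice, so not rice-free — no
D: every rule checks out — keep
E: tahini and soybean etc. — none of it excluded — keep
F: has coconut, so not coconut-free — reject
G: has milk powder, so not dairy-free — out
H: nothing on the exclusion list — OK
I: has rice, so not rice-free; has honey, so not honey-free — out
J: has barley malt, so not gluten-free; has honey, so not honey-free — no
K: has rice flour, so not rice-free — out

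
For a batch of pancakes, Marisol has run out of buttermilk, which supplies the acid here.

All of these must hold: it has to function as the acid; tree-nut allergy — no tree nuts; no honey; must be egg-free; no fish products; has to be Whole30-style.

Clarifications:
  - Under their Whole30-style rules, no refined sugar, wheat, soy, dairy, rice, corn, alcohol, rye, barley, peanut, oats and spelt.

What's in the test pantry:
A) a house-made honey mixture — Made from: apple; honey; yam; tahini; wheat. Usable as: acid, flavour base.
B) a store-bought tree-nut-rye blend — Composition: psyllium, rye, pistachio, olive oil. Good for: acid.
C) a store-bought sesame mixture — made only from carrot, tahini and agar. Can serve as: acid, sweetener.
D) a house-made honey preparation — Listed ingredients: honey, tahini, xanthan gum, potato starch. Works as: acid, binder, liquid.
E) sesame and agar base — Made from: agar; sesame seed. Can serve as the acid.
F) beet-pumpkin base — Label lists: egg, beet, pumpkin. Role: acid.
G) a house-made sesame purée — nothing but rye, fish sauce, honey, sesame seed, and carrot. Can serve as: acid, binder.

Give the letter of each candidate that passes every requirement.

A: has wheat, so not Whole30-style; has honey, so not honey-free — out
B: has rye, so not Whole30-style; has pistachio, so not tree-nut-free — reject
C: only tahini, carrot and agar; none excluded — keep
D: has honey, so not honey-free — reject
E: no honey, no fish — valid
F: has egg, so not egg-free — out
G: has rye, so not Whole30-style; has honey, so not honey-free (and 1 more) — out

C, E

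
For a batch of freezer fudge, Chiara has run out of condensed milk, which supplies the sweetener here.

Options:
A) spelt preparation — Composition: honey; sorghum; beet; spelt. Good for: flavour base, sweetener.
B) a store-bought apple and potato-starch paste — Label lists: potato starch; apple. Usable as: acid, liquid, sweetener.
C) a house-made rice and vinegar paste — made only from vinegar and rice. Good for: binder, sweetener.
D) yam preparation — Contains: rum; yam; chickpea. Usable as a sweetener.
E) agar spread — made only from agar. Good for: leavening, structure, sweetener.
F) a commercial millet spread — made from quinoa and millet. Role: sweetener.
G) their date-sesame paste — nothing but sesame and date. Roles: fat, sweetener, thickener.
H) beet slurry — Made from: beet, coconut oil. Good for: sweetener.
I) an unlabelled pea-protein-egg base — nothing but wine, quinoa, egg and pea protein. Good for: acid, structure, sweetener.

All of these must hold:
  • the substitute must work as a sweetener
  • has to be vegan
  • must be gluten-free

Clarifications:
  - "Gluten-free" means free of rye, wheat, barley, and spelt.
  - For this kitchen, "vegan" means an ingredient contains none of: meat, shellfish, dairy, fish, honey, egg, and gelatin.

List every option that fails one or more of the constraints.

A, I

A: has spelt, so not gluten-free; has honey, so not vegan — no
B: only potato starch and apple; none excluded — valid
C: nothing on the exclusion list — valid
D: nothing on the exclusion list — OK
E: every rule checks out — keep
F: only quinoa and millet; none excluded — OK
G: only sesame and date; none excluded — keep
H: all constraints satisfied — valid
I: has egg, so not vegan — out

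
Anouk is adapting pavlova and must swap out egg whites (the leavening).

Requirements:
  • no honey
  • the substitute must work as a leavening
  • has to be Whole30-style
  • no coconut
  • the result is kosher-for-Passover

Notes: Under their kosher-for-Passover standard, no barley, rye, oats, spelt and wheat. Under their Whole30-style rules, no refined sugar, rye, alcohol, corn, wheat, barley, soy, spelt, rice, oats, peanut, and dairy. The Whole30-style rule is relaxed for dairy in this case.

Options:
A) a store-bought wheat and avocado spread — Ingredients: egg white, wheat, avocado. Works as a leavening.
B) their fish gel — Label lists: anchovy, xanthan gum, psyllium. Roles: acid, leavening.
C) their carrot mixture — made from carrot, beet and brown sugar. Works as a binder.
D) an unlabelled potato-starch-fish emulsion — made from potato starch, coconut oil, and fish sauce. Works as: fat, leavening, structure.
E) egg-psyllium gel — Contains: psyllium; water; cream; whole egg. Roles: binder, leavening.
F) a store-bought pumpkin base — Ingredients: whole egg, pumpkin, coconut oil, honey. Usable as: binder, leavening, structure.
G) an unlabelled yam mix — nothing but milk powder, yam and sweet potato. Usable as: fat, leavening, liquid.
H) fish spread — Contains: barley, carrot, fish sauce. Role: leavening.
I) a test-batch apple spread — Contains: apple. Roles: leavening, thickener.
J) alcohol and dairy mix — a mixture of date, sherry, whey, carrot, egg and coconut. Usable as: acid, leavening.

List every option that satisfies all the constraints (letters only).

B, E, G, I

A: has wheat, so not kosher-for-Passover; has wheat, so not Whole30-style — reject
B: only anchovy, xanthan gum and psyllium; none excluded — OK
C: not usable as a leavening; has brown sugar, so not Whole30-style — reject
D: has coconut oil, so not coconut-free — reject
E: dairy is permitted under the Whole30-style carve-out; nothing else excluded — OK
F: has coconut oil, so not coconut-free; has honey, so not honey-free — out
G: dairy is permitted under the Whole30-style carve-out; nothing else excluded — valid
H: has barley, so not kosher-for-Passover; has barley, so not Whole30-style — no
I: only apple; none excluded — OK
J: has sherry, so not Whole30-style; has coconut, so not coconut-free — reject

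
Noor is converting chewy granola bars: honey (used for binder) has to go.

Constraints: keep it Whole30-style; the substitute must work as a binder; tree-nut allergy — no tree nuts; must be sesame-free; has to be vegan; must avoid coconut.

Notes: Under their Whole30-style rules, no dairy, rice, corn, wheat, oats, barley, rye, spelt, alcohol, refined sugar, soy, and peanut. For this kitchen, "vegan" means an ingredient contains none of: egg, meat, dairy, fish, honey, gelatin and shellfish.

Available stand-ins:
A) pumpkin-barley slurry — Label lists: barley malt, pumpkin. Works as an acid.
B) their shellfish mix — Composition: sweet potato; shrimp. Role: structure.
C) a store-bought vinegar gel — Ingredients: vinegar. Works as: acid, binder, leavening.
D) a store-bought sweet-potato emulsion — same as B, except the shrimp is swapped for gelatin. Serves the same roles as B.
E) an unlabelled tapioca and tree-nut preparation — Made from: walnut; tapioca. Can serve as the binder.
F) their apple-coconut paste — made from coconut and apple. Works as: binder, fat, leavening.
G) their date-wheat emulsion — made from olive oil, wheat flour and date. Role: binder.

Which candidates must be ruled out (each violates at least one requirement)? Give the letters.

A: not usable as a binder; has barley malt, so not Whole30-style — no
B: not usable as a binder; has shrimp, so not vegan — out
C: all constraints satisfied — keep
D: not usable as a binder; has gelatin, so not vegan — reject
E: has walnut, so not tree-nut-free — out
F: has coconut, so not coconut-free — no
G: has wheat flour, so not Whole30-style — reject

A, B, D, E, F, G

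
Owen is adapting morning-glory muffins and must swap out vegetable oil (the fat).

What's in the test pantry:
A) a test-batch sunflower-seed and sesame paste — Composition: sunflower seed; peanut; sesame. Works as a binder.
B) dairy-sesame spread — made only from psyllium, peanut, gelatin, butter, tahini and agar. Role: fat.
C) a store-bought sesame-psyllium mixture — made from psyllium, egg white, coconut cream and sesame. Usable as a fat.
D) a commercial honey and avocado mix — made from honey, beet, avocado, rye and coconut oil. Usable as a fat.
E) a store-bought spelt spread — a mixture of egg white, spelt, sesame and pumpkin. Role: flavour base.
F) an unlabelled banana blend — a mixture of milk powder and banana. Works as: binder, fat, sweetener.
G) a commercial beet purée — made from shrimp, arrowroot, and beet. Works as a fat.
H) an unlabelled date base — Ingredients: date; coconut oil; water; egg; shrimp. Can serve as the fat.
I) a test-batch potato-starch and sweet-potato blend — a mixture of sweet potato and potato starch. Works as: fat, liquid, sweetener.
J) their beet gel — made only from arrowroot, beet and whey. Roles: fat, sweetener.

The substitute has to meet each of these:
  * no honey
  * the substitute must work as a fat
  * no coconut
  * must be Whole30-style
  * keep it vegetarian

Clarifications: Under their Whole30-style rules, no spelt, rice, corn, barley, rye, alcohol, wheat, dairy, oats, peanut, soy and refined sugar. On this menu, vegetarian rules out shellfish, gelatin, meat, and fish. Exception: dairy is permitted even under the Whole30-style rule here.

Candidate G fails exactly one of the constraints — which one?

usable as a fat: satisfied
Whole30-style: satisfied
vegetarian: has shrimp — fails
coconut-free: satisfied
honey-free: satisfied

vegetarian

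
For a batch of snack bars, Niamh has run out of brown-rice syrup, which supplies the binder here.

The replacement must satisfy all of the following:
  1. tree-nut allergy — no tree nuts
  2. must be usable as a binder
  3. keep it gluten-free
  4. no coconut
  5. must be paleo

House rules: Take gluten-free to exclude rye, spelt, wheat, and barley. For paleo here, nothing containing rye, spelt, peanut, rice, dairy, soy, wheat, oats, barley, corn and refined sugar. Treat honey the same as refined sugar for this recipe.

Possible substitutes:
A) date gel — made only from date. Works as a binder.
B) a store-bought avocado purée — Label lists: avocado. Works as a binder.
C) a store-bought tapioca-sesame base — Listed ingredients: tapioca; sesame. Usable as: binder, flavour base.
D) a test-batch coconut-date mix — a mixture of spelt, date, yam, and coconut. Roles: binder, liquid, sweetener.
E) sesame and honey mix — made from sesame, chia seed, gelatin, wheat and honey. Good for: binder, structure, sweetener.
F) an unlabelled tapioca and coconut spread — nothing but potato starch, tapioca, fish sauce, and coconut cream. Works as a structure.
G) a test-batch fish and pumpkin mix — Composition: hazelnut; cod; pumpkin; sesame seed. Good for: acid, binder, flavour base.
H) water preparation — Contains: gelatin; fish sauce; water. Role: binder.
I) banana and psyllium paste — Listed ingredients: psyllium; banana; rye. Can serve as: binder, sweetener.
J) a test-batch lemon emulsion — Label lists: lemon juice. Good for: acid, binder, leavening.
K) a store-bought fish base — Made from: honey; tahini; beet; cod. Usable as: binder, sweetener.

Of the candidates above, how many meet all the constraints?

A: only date; none excluded — OK
B: only avocado; none excluded — keep
C: no tree nuts, no coconut — OK
D: has spelt, so not gluten-free; has spelt, so not paleo (and 1 more) — out
E: has wheat, so not gluten-free; has honey, so not paleo — reject
F: not usable as a binder; has coconut cream, so not coconut-free — out
G: has hazelnut, so not tree-nut-free — out
H: all constraints satisfied — valid
I: has rye, so not gluten-free; has rye, so not paleo — no
J: gluten-free, no coconut — keep
K: has honey, so not paleo — reject

5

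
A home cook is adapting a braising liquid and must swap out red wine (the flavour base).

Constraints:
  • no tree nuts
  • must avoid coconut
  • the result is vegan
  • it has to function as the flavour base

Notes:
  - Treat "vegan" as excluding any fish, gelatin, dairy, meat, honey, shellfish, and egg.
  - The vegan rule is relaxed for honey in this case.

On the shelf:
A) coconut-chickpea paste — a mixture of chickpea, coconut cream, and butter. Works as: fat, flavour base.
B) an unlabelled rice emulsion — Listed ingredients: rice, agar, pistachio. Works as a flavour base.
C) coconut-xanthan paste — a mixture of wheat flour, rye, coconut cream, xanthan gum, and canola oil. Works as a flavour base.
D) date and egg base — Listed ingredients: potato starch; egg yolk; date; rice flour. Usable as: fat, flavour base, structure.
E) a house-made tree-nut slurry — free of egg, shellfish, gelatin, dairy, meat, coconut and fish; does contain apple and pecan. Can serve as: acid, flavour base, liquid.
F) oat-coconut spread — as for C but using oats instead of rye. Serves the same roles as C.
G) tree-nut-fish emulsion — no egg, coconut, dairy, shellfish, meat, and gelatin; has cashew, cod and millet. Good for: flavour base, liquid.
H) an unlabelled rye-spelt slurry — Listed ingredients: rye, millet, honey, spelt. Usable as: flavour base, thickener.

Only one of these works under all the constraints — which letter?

A: has butter, so not vegan; has coconut cream, so not coconut-free — no
B: has pistachio, so not tree-nut-free — no
C: has coconut cream, so not coconut-free — out
D: has egg yolk, so not vegan — reject
E: has pecan, so not tree-nut-free — reject
F: has coconut cream, so not coconut-free — out
G: has cod, so not vegan; has cashew, so not tree-nut-free — out
H: honey is permitted under the vegan carve-out; nothing else excluded — keep

H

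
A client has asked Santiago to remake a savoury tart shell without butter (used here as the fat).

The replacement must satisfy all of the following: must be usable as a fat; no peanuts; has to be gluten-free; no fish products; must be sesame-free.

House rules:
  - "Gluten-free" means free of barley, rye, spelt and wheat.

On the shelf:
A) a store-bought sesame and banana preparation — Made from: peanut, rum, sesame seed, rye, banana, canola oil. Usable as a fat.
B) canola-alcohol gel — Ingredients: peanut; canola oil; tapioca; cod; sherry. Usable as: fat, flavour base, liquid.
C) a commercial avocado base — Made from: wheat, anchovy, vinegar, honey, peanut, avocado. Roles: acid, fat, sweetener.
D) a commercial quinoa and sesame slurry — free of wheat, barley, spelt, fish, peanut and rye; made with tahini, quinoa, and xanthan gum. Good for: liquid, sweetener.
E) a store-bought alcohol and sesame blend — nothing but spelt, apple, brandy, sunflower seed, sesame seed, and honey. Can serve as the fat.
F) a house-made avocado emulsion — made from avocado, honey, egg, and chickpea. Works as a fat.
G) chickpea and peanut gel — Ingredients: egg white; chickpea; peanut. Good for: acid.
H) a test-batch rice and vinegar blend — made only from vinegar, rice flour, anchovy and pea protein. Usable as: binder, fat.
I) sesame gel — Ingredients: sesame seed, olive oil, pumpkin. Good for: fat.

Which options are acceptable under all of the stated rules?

A: has rye, so not gluten-free; has peanut, so not peanut-free (and 1 more) — no
B: has peanut, so not peanut-free; has cod, so not fish-free — reject
C: has wheat, so not gluten-free; has peanut, so not peanut-free (and 1 more) — reject
D: not usable as a fat; has tahini, so not sesame-free — reject
E: has spelt, so not gluten-free; has sesame seed, so not sesame-free — reject
F: egg and honey etc. — none of it excluded — valid
G: not usable as a fat; has peanut, so not peanut-free — out
H: has anchovy, so not fish-free — no
I: has sesame seed, so not sesame-free — no

F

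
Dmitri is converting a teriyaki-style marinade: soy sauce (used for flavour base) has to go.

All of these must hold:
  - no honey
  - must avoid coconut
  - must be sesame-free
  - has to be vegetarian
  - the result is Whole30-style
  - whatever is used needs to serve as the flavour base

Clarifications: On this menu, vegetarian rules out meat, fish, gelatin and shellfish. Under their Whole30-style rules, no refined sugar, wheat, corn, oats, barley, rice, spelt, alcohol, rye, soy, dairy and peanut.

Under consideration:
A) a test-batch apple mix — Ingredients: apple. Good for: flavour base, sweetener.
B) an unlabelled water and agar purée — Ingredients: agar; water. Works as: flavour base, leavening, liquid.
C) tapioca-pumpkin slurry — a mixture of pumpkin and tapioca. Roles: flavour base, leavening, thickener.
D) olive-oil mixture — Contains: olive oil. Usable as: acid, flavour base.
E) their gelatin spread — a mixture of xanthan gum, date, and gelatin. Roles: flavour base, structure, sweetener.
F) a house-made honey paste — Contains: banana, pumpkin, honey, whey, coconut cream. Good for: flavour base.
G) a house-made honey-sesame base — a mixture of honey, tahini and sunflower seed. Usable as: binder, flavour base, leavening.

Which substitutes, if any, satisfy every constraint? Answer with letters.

A: only apple; none excluded — keep
B: works as a flavour base, no honey, vegetarian — OK
C: every rule checks out — valid
D: Whole30-style, no honey — OK
E: has gelatin, so not vegetarian — no
F: has whey, so not Whole30-style; has honey, so not honey-free (and 1 more) — reject
G: has honey, so not honey-free; has tahini, so not sesame-free — reject

A, B, C, D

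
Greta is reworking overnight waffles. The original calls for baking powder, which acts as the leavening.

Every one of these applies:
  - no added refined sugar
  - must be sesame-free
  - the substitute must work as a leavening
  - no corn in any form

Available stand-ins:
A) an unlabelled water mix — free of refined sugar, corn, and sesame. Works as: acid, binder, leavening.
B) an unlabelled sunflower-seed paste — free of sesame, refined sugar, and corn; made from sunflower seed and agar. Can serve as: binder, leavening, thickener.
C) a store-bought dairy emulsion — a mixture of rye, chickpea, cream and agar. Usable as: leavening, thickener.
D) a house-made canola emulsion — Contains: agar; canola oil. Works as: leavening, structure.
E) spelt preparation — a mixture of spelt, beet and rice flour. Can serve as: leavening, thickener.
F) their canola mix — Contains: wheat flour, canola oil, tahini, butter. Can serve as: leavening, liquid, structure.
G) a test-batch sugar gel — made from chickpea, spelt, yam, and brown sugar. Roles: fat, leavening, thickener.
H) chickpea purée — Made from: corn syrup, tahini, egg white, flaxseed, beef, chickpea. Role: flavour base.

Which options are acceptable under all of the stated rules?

A, B, C, D, E

A: no refined sugar, no sesame — valid
B: works as a leavening, no sesame, no corn — valid
C: cream and rye etc. — none of it excluded — valid
D: nothing on the exclusion list — valid
E: only rice flour, spelt, and beet; none excluded — OK
F: has tahini, so not sesame-free — out
G: has brown sugar, so not no-added-sugar — no
H: not usable as a leavening; has tahini, so not sesame-free (and 1 more) — reject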